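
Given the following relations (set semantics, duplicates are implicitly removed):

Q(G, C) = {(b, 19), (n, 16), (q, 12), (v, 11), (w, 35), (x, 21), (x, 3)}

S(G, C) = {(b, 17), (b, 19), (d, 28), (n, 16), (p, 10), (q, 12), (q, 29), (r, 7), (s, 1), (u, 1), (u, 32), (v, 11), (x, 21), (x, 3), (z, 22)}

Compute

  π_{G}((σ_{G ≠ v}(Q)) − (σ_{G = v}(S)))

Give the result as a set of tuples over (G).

{b, n, q, w, x}

Selection G ≠ v: {(b, 19), (n, 16), (q, 12), (w, 35), (x, 21), (x, 3)}
Selection G = v: {(v, 11)}
Difference: {(b, 19), (n, 16), (q, 12), (w, 35), (x, 21), (x, 3)} with {(v, 11)} → {(b, 19), (n, 16), (q, 12), (w, 35), (x, 21), (x, 3)}
Keep only column(s) G (1 duplicate(s) eliminated): {b, n, q, w, x}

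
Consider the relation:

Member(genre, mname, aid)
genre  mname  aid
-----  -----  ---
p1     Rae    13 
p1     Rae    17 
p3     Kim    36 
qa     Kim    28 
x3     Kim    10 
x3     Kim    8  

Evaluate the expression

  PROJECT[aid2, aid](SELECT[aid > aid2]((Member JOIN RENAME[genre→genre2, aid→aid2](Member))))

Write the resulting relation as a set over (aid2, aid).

{(10, 28), (10, 36), (13, 17), (28, 36), (8, 10), (8, 28), (8, 36)}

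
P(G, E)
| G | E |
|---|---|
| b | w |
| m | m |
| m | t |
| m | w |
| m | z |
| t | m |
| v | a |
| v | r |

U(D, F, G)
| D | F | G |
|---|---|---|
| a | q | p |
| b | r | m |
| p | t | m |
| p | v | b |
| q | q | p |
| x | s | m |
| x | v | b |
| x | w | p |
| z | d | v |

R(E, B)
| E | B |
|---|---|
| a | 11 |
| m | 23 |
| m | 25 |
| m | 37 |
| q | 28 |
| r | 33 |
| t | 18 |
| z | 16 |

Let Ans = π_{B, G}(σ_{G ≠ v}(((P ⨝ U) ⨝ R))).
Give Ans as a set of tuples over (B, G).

{(16, m), (18, m), (23, m), (25, m), (37, m)}

P ⋈ U (natural join on G): {(b, w, p, v), (b, w, x, v), (m, m, b, r), (m, m, p, t), (m, m, x, s), (m, t, b, r), (m, t, p, t), (m, t, x, s), (m, w, b, r), (m, w, p, t), (m, w, x, s), (m, z, b, r), (m, z, p, t), (m, z, x, s), (v, a, z, d), (v, r, z, d)}
(P ⨝ U) ⋈ R (natural join on E): {(m, m, b, r, 23), (m, m, b, r, 25), (m, m, b, r, 37), (m, m, p, t, 23), (m, m, p, t, 25), (m, m, p, t, 37), (m, m, x, s, 23), (m, m, x, s, 25), (m, m, x, s, 37), (m, t, b, r, 18), (m, t, p, t, 18), (m, t, x, s, 18), (m, z, b, r, 16), (m, z, p, t, 16), (m, z, x, s, 16), (v, a, z, d, 11), (v, r, z, d, 33)}
σ[G ≠ v]: keep tuples satisfying G ≠ v → {(m, m, b, r, 23), (m, m, b, r, 25), (m, m, b, r, 37), (m, m, p, t, 23), (m, m, p, t, 25), (m, m, p, t, 37), (m, m, x, s, 23), (m, m, x, s, 25), (m, m, x, s, 37), (m, t, b, r, 18), (m, t, p, t, 18), (m, t, x, s, 18), (m, z, b, r, 16), (m, z, p, t, 16), (m, z, x, s, 16)}
π[B, G]: project onto (B, G) (10 duplicate(s) eliminated) → {(16, m), (18, m), (23, m), (25, m), (37, m)}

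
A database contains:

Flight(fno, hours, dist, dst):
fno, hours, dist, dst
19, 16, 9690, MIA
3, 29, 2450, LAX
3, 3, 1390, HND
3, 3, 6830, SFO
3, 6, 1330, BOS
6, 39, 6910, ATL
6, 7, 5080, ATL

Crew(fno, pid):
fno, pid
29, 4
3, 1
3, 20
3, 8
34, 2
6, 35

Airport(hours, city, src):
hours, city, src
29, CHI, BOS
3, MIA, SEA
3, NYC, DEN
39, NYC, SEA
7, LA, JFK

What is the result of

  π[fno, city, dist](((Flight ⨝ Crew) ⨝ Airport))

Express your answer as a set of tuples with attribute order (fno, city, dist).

{(3, CHI, 2450), (3, MIA, 1390), (3, MIA, 6830), (3, NYC, 1390), (3, NYC, 6830), (6, LA, 5080), (6, NYC, 6910)}

Natural join on fno: {(3, 29, 2450, LAX, 1), (3, 29, 2450, LAX, 20), (3, 29, 2450, LAX, 8), (3, 3, 1390, HND, 1), (3, 3, 1390, HND, 20), (3, 3, 1390, HND, 8), (3, 3, 6830, SFO, 1), (3, 3, 6830, SFO, 20), (3, 3, 6830, SFO, 8), (3, 6, 1330, BOS, 1), (3, 6, 1330, BOS, 20), (3, 6, 1330, BOS, 8), (6, 39, 6910, ATL, 35), (6, 7, 5080, ATL, 35)}
Natural join on hours: {(3, 29, 2450, LAX, 1, CHI, BOS), (3, 29, 2450, LAX, 20, CHI, BOS), (3, 29, 2450, LAX, 8, CHI, BOS), (3, 3, 1390, HND, 1, MIA, SEA), (3, 3, 1390, HND, 1, NYC, DEN), (3, 3, 1390, HND, 20, MIA, SEA), (3, 3, 1390, HND, 20, NYC, DEN), (3, 3, 1390, HND, 8, MIA, SEA), (3, 3, 1390, HND, 8, NYC, DEN), (3, 3, 6830, SFO, 1, MIA, SEA), (3, 3, 6830, SFO, 1, NYC, DEN), (3, 3, 6830, SFO, 20, MIA, SEA), (3, 3, 6830, SFO, 20, NYC, DEN), (3, 3, 6830, SFO, 8, MIA, SEA), (3, 3, 6830, SFO, 8, NYC, DEN), (6, 39, 6910, ATL, 35, NYC, SEA), (6, 7, 5080, ATL, 35, LA, JFK)}
π_{fno, city, dist} gives {(3, CHI, 2450), (3, MIA, 1390), (3, MIA, 6830), (3, NYC, 1390), (3, NYC, 6830), (6, LA, 5080), (6, NYC, 6910)} (10 duplicate(s) eliminated).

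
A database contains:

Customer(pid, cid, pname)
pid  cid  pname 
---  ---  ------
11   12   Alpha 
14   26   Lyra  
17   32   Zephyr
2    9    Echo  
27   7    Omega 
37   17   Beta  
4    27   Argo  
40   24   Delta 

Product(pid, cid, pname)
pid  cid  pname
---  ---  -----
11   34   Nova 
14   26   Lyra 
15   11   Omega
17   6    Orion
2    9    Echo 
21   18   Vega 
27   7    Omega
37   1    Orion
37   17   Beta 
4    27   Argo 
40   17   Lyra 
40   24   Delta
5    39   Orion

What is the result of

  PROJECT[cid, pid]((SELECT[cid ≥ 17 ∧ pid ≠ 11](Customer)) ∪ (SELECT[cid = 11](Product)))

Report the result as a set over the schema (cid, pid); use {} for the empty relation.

Filtering on cid ≥ 17 ∧ pid ≠ 11 leaves {(14, 26, Lyra), (17, 32, Zephyr), (37, 17, Beta), (4, 27, Argo), (40, 24, Delta)}.
Filtering on cid = 11 leaves {(15, 11, Omega)}.
Taking the union: {(14, 26, Lyra), (15, 11, Omega), (17, 32, Zephyr), (37, 17, Beta), (4, 27, Argo), (40, 24, Delta)}
Keep only column(s) cid, pid: {(11, 15), (17, 37), (24, 40), (26, 14), (27, 4), (32, 17)}

{(11, 15), (17, 37), (24, 40), (26, 14), (27, 4), (32, 17)}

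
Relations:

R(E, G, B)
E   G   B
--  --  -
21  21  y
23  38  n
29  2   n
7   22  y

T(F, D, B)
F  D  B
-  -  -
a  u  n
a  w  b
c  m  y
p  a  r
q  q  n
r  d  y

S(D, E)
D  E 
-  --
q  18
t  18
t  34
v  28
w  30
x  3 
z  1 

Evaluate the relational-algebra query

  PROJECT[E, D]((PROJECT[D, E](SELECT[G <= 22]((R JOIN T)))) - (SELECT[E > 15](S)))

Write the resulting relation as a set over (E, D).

Natural join on B: {(21, 21, y, c, m), (21, 21, y, r, d), (23, 38, n, a, u), (23, 38, n, q, q), (29, 2, n, a, u), (29, 2, n, q, q), (7, 22, y, c, m), (7, 22, y, r, d)}
σ[G <= 22]: keep tuples satisfying G <= 22 → {(21, 21, y, c, m), (21, 21, y, r, d), (29, 2, n, a, u), (29, 2, n, q, q), (7, 22, y, c, m), (7, 22, y, r, d)}
Projecting to D, E: {(d, 21), (d, 7), (m, 21), (m, 7), (q, 29), (u, 29)}
σ[E > 15]: keep tuples satisfying E > 15 → {(q, 18), (t, 18), (t, 34), (v, 28), (w, 30)}
Taking the difference: {(d, 21), (d, 7), (m, 21), (m, 7), (q, 29), (u, 29)}
Projecting to E, D: {(21, d), (21, m), (29, q), (29, u), (7, d), (7, m)}

{(21, d), (21, m), (29, q), (29, u), (7, d), (7, m)}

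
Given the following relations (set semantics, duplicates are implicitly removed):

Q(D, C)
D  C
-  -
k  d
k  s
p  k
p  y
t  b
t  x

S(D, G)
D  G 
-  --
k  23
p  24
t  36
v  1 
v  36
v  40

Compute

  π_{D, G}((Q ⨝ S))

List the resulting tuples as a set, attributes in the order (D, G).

{(k, 23), (p, 24), (t, 36)}

Q ⋈ S (natural join on D): {(k, d, 23), (k, s, 23), (p, k, 24), (p, y, 24), (t, b, 36), (t, x, 36)}
π_{D, G} gives {(k, 23), (p, 24), (t, 36)} (3 duplicate(s) eliminated).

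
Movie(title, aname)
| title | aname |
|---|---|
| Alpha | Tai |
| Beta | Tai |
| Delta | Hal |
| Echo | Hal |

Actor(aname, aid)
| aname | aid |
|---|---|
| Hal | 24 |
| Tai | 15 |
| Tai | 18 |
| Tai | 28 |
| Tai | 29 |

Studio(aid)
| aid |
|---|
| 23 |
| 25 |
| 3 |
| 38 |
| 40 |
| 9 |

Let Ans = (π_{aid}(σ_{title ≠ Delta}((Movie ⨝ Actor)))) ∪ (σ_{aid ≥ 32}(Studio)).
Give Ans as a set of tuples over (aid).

{15, 18, 24, 28, 29, 38, 40}

Natural join on aname: {(Alpha, Tai, 15), (Alpha, Tai, 18), (Alpha, Tai, 28), (Alpha, Tai, 29), (Beta, Tai, 15), (Beta, Tai, 18), (Beta, Tai, 28), (Beta, Tai, 29), (Delta, Hal, 24), (Echo, Hal, 24)}
Selection title ≠ Delta: {(Alpha, Tai, 15), (Alpha, Tai, 18), (Alpha, Tai, 28), (Alpha, Tai, 29), (Beta, Tai, 15), (Beta, Tai, 18), (Beta, Tai, 28), (Beta, Tai, 29), (Echo, Hal, 24)}
π[aid]: project onto (aid) (4 duplicate(s) eliminated) → {15, 18, 24, 28, 29}
Selection aid ≥ 32: {38, 40}
Taking the union: {15, 18, 24, 28, 29, 38, 40}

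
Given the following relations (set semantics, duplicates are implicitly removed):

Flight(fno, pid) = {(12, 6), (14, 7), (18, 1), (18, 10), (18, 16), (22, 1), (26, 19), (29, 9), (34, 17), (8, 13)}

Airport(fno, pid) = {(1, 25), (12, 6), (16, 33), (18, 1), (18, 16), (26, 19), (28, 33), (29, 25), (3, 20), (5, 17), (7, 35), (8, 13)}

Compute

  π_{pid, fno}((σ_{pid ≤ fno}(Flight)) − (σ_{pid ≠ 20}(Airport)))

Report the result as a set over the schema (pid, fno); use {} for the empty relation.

{(1, 22), (10, 18), (17, 34), (7, 14), (9, 29)}

Selection pid ≤ fno: {(12, 6), (14, 7), (18, 1), (18, 10), (18, 16), (22, 1), (26, 19), (29, 9), (34, 17)}
Selection pid ≠ 20: {(1, 25), (12, 6), (16, 33), (18, 1), (18, 16), (26, 19), (28, 33), (29, 25), (5, 17), (7, 35), (8, 13)}
Taking the difference: {(14, 7), (18, 10), (22, 1), (29, 9), (34, 17)}
Projecting to pid, fno: {(1, 22), (10, 18), (17, 34), (7, 14), (9, 29)}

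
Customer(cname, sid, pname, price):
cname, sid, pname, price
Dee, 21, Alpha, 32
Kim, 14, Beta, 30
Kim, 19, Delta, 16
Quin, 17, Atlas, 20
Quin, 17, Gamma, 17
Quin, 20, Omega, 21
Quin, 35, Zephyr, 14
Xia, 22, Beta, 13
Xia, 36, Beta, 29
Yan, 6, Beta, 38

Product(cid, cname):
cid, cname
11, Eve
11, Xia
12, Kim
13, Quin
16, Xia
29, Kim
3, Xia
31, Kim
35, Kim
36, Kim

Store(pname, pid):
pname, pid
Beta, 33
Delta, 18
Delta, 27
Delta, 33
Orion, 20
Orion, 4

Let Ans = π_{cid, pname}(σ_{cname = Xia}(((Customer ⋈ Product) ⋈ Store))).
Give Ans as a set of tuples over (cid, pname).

Natural join on cname: {(Kim, 14, Beta, 30, 12), (Kim, 14, Beta, 30, 29), (Kim, 14, Beta, 30, 31), (Kim, 14, Beta, 30, 35), (Kim, 14, Beta, 30, 36), (Kim, 19, Delta, 16, 12), (Kim, 19, Delta, 16, 29), (Kim, 19, Delta, 16, 31), (Kim, 19, Delta, 16, 35), (Kim, 19, Delta, 16, 36), (Quin, 17, Atlas, 20, 13), (Quin, 17, Gamma, 17, 13), (Quin, 20, Omega, 21, 13), (Quin, 35, Zephyr, 14, 13), (Xia, 22, Beta, 13, 11), (Xia, 22, Beta, 13, 16), (Xia, 22, Beta, 13, 3), (Xia, 36, Beta, 29, 11), (Xia, 36, Beta, 29, 16), (Xia, 36, Beta, 29, 3)}
Natural join on pname: {(Kim, 14, Beta, 30, 12, 33), (Kim, 14, Beta, 30, 29, 33), (Kim, 14, Beta, 30, 31, 33), (Kim, 14, Beta, 30, 35, 33), (Kim, 14, Beta, 30, 36, 33), (Kim, 19, Delta, 16, 12, 18), (Kim, 19, Delta, 16, 12, 27), (Kim, 19, Delta, 16, 12, 33), (Kim, 19, Delta, 16, 29, 18), (Kim, 19, Delta, 16, 29, 27), (Kim, 19, Delta, 16, 29, 33), (Kim, 19, Delta, 16, 31, 18), (Kim, 19, Delta, 16, 31, 27), (Kim, 19, Delta, 16, 31, 33), (Kim, 19, Delta, 16, 35, 18), (Kim, 19, Delta, 16, 35, 27), (Kim, 19, Delta, 16, 35, 33), (Kim, 19, Delta, 16, 36, 18), (Kim, 19, Delta, 16, 36, 27), (Kim, 19, Delta, 16, 36, 33), (Xia, 22, Beta, 13, 11, 33), (Xia, 22, Beta, 13, 16, 33), (Xia, 22, Beta, 13, 3, 33), (Xia, 36, Beta, 29, 11, 33), (Xia, 36, Beta, 29, 16, 33), (Xia, 36, Beta, 29, 3, 33)}
Filtering on cname = Xia leaves {(Xia, 22, Beta, 13, 11, 33), (Xia, 22, Beta, 13, 16, 33), (Xia, 22, Beta, 13, 3, 33), (Xia, 36, Beta, 29, 11, 33), (Xia, 36, Beta, 29, 16, 33), (Xia, 36, Beta, 29, 3, 33)}.
Keep only column(s) cid, pname (3 duplicate(s) eliminated): {(11, Beta), (16, Beta), (3, Beta)}

{(11, Beta), (16, Beta), (3, Beta)}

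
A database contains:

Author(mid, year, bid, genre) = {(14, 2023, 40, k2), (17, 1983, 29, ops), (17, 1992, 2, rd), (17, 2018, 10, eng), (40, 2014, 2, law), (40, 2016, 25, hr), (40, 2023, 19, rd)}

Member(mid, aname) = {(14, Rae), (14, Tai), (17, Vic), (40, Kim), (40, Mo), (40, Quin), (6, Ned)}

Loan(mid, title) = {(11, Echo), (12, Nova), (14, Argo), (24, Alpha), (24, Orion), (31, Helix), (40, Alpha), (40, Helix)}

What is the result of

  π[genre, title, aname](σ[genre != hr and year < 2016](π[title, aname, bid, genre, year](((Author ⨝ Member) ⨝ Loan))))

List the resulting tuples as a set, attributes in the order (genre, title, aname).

Natural join on mid: {(14, 2023, 40, k2, Rae), (14, 2023, 40, k2, Tai), (17, 1983, 29, ops, Vic), (17, 1992, 2, rd, Vic), (17, 2018, 10, eng, Vic), (40, 2014, 2, law, Kim), (40, 2014, 2, law, Mo), (40, 2014, 2, law, Quin), (40, 2016, 25, hr, Kim), (40, 2016, 25, hr, Mo), (40, 2016, 25, hr, Quin), (40, 2023, 19, rd, Kim), (40, 2023, 19, rd, Mo), (40, 2023, 19, rd, Quin)}
Natural join on mid: {(14, 2023, 40, k2, Rae, Argo), (14, 2023, 40, k2, Tai, Argo), (40, 2014, 2, law, Kim, Alpha), (40, 2014, 2, law, Kim, Helix), (40, 2014, 2, law, Mo, Alpha), (40, 2014, 2, law, Mo, Helix), (40, 2014, 2, law, Quin, Alpha), (40, 2014, 2, law, Quin, Helix), (40, 2016, 25, hr, Kim, Alpha), (40, 2016, 25, hr, Kim, Helix), (40, 2016, 25, hr, Mo, Alpha), (40, 2016, 25, hr, Mo, Helix), (40, 2016, 25, hr, Quin, Alpha), (40, 2016, 25, hr, Quin, Helix), (40, 2023, 19, rd, Kim, Alpha), (40, 2023, 19, rd, Kim, Helix), (40, 2023, 19, rd, Mo, Alpha), (40, 2023, 19, rd, Mo, Helix), (40, 2023, 19, rd, Quin, Alpha), (40, 2023, 19, rd, Quin, Helix)}
Projecting to title, aname, bid, genre, year: {(Alpha, Kim, 19, rd, 2023), (Alpha, Kim, 2, law, 2014), (Alpha, Kim, 25, hr, 2016), (Alpha, Mo, 19, rd, 2023), (Alpha, Mo, 2, law, 2014), (Alpha, Mo, 25, hr, 2016), (Alpha, Quin, 19, rd, 2023), (Alpha, Quin, 2, law, 2014), (Alpha, Quin, 25, hr, 2016), (Argo, Rae, 40, k2, 2023), (Argo, Tai, 40, k2, 2023), (Helix, Kim, 19, rd, 2023), (Helix, Kim, 2, law, 2014), (Helix, Kim, 25, hr, 2016), (Helix, Mo, 19, rd, 2023), (Helix, Mo, 2, law, 2014), (Helix, Mo, 25, hr, 2016), (Helix, Quin, 19, rd, 2023), (Helix, Quin, 2, law, 2014), (Helix, Quin, 25, hr, 2016)}
Selection genre != hr and year < 2016: {(Alpha, Kim, 2, law, 2014), (Alpha, Mo, 2, law, 2014), (Alpha, Quin, 2, law, 2014), (Helix, Kim, 2, law, 2014), (Helix, Mo, 2, law, 2014), (Helix, Quin, 2, law, 2014)}
Projecting to genre, title, aname: {(law, Alpha, Kim), (law, Alpha, Mo), (law, Alpha, Quin), (law, Helix, Kim), (law, Helix, Mo), (law, Helix, Quin)}

{(law, Alpha, Kim), (law, Alpha, Mo), (law, Alpha, Quin), (law, Helix, Kim), (law, Helix, Mo), (law, Helix, Quin)}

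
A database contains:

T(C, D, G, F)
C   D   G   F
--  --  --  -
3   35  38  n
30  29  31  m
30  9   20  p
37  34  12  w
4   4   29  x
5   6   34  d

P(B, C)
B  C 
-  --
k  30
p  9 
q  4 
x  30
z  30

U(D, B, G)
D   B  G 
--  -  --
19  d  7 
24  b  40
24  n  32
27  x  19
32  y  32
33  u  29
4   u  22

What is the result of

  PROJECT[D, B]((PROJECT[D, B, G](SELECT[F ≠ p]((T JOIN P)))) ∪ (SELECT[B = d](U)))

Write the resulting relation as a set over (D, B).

T ⋈ P (natural join on C): {(30, 29, 31, m, k), (30, 29, 31, m, x), (30, 29, 31, m, z), (30, 9, 20, p, k), (30, 9, 20, p, x), (30, 9, 20, p, z), (4, 4, 29, x, q)}
Filtering on F ≠ p leaves {(30, 29, 31, m, k), (30, 29, 31, m, x), (30, 29, 31, m, z), (4, 4, 29, x, q)}.
π[D, B, G]: project onto (D, B, G) → {(29, k, 31), (29, x, 31), (29, z, 31), (4, q, 29)}
Filtering on B = d leaves {(19, d, 7)}.
Taking the union: {(19, d, 7), (29, k, 31), (29, x, 31), (29, z, 31), (4, q, 29)}
π[D, B]: project onto (D, B) → {(19, d), (29, k), (29, x), (29, z), (4, q)}

{(19, d), (29, k), (29, x), (29, z), (4, q)}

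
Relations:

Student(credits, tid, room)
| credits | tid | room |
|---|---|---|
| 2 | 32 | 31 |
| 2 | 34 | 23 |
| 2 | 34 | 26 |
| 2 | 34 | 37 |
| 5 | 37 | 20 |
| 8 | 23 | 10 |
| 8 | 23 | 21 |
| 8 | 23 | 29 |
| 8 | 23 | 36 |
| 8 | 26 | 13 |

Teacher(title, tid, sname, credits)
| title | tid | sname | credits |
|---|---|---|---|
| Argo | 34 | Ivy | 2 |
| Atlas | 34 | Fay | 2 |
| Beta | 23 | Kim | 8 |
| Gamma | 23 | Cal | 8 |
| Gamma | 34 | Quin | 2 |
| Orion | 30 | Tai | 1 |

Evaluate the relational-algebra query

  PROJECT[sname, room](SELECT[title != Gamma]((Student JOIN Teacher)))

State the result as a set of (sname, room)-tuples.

Student ⋈ Teacher (natural join on credits, tid): {(2, 34, 23, Argo, Ivy), (2, 34, 23, Atlas, Fay), (2, 34, 23, Gamma, Quin), (2, 34, 26, Argo, Ivy), (2, 34, 26, Atlas, Fay), (2, 34, 26, Gamma, Quin), (2, 34, 37, Argo, Ivy), (2, 34, 37, Atlas, Fay), (2, 34, 37, Gamma, Quin), (8, 23, 10, Beta, Kim), (8, 23, 10, Gamma, Cal), (8, 23, 21, Beta, Kim), (8, 23, 21, Gamma, Cal), (8, 23, 29, Beta, Kim), (8, 23, 29, Gamma, Cal), (8, 23, 36, Beta, Kim), (8, 23, 36, Gamma, Cal)}
Selection title != Gamma: {(2, 34, 23, Argo, Ivy), (2, 34, 23, Atlas, Fay), (2, 34, 26, Argo, Ivy), (2, 34, 26, Atlas, Fay), (2, 34, 37, Argo, Ivy), (2, 34, 37, Atlas, Fay), (8, 23, 10, Beta, Kim), (8, 23, 21, Beta, Kim), (8, 23, 29, Beta, Kim), (8, 23, 36, Beta, Kim)}
π[sname, room]: project onto (sname, room) → {(Fay, 23), (Fay, 26), (Fay, 37), (Ivy, 23), (Ivy, 26), (Ivy, 37), (Kim, 10), (Kim, 21), (Kim, 29), (Kim, 36)}

{(Fay, 23), (Fay, 26), (Fay, 37), (Ivy, 23), (Ivy, 26), (Ivy, 37), (Kim, 10), (Kim, 21), (Kim, 29), (Kim, 36)}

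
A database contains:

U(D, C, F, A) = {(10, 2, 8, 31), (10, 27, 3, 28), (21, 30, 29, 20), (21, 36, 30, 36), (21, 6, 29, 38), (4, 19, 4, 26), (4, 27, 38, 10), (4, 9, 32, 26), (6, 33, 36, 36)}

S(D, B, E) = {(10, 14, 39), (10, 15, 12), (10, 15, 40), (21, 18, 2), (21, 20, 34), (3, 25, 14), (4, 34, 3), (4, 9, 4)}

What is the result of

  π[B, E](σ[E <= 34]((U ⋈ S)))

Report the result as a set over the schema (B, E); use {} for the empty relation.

U ⋈ S (natural join on D): {(10, 2, 8, 31, 14, 39), (10, 2, 8, 31, 15, 12), (10, 2, 8, 31, 15, 40), (10, 27, 3, 28, 14, 39), (10, 27, 3, 28, 15, 12), (10, 27, 3, 28, 15, 40), (21, 30, 29, 20, 18, 2), (21, 30, 29, 20, 20, 34), (21, 36, 30, 36, 18, 2), (21, 36, 30, 36, 20, 34), (21, 6, 29, 38, 18, 2), (21, 6, 29, 38, 20, 34), (4, 19, 4, 26, 34, 3), (4, 19, 4, 26, 9, 4), (4, 27, 38, 10, 34, 3), (4, 27, 38, 10, 9, 4), (4, 9, 32, 26, 34, 3), (4, 9, 32, 26, 9, 4)}
Selection E <= 34: {(10, 2, 8, 31, 15, 12), (10, 27, 3, 28, 15, 12), (21, 30, 29, 20, 18, 2), (21, 30, 29, 20, 20, 34), (21, 36, 30, 36, 18, 2), (21, 36, 30, 36, 20, 34), (21, 6, 29, 38, 18, 2), (21, 6, 29, 38, 20, 34), (4, 19, 4, 26, 34, 3), (4, 19, 4, 26, 9, 4), (4, 27, 38, 10, 34, 3), (4, 27, 38, 10, 9, 4), (4, 9, 32, 26, 34, 3), (4, 9, 32, 26, 9, 4)}
π_{B, E} gives {(15, 12), (18, 2), (20, 34), (34, 3), (9, 4)} (9 duplicate(s) eliminated).

{(15, 12), (18, 2), (20, 34), (34, 3), (9, 4)}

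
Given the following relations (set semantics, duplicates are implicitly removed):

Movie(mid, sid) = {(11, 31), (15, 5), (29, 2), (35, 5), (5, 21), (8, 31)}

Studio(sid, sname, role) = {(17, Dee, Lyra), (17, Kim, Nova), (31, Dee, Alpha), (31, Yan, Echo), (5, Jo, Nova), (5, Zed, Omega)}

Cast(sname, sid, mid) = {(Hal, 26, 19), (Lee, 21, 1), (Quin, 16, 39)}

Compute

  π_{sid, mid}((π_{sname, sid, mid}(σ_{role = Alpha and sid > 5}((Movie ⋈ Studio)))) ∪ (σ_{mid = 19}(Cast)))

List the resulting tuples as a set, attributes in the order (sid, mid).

{(26, 19), (31, 11), (31, 8)}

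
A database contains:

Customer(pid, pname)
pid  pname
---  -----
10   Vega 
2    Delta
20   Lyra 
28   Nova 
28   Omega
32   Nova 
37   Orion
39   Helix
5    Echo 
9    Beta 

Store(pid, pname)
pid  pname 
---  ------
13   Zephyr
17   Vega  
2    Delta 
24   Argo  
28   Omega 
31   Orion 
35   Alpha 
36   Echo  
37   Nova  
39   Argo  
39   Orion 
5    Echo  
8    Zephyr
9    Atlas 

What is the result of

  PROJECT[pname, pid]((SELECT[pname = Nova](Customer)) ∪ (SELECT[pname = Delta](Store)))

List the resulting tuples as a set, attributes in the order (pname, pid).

σ[pname = Nova]: keep tuples satisfying pname = Nova → {(28, Nova), (32, Nova)}
σ[pname = Delta]: keep tuples satisfying pname = Delta → {(2, Delta)}
Set union of the two operands is {(2, Delta), (28, Nova), (32, Nova)}.
π_{pname, pid} gives {(Delta, 2), (Nova, 28), (Nova, 32)}.

{(Delta, 2), (Nova, 28), (Nova, 32)}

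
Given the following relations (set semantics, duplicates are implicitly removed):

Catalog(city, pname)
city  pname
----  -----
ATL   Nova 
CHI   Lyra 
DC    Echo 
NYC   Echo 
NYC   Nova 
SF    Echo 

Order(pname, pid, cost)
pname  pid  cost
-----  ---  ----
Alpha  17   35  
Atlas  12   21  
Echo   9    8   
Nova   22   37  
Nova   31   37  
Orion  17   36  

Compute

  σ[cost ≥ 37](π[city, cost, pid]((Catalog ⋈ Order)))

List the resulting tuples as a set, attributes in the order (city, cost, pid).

Catalog ⋈ Order (natural join on pname): {(ATL, Nova, 22, 37), (ATL, Nova, 31, 37), (DC, Echo, 9, 8), (NYC, Echo, 9, 8), (NYC, Nova, 22, 37), (NYC, Nova, 31, 37), (SF, Echo, 9, 8)}
Projecting to city, cost, pid: {(ATL, 37, 22), (ATL, 37, 31), (DC, 8, 9), (NYC, 37, 22), (NYC, 37, 31), (NYC, 8, 9), (SF, 8, 9)}
Selection cost ≥ 37: {(ATL, 37, 22), (ATL, 37, 31), (NYC, 37, 22), (NYC, 37, 31)}

{(ATL, 37, 22), (ATL, 37, 31), (NYC, 37, 22), (NYC, 37, 31)}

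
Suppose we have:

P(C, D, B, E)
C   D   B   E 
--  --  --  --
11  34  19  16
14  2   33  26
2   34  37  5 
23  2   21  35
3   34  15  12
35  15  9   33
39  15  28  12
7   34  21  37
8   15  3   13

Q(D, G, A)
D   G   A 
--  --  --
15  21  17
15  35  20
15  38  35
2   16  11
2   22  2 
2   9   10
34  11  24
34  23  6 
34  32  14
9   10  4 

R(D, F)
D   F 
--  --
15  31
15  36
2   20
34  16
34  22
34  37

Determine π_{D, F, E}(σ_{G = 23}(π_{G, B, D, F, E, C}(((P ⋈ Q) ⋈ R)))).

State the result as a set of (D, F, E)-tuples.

Natural join on D: {(11, 34, 19, 16, 11, 24), (11, 34, 19, 16, 23, 6), (11, 34, 19, 16, 32, 14), (14, 2, 33, 26, 16, 11), (14, 2, 33, 26, 22, 2), (14, 2, 33, 26, 9, 10), (2, 34, 37, 5, 11, 24), (2, 34, 37, 5, 23, 6), (2, 34, 37, 5, 32, 14), (23, 2, 21, 35, 16, 11), (23, 2, 21, 35, 22, 2), (23, 2, 21, 35, 9, 10), (3, 34, 15, 12, 11, 24), (3, 34, 15, 12, 23, 6), (3, 34, 15, 12, 32, 14), (35, 15, 9, 33, 21, 17), (35, 15, 9, 33, 35, 20), (35, 15, 9, 33, 38, 35), (39, 15, 28, 12, 21, 17), (39, 15, 28, 12, 35, 20), (39, 15, 28, 12, 38, 35), (7, 34, 21, 37, 11, 24), (7, 34, 21, 37, 23, 6), (7, 34, 21, 37, 32, 14), (8, 15, 3, 13, 21, 17), (8, 15, 3, 13, 35, 20), (8, 15, 3, 13, 38, 35)}
Natural join on D: {(11, 34, 19, 16, 11, 24, 16), (11, 34, 19, 16, 11, 24, 22), (11, 34, 19, 16, 11, 24, 37), (11, 34, 19, 16, 23, 6, 16), (11, 34, 19, 16, 23, 6, 22), (11, 34, 19, 16, 23, 6, 37), (11, 34, 19, 16, 32, 14, 16), (11, 34, 19, 16, 32, 14, 22), (11, 34, 19, 16, 32, 14, 37), (14, 2, 33, 26, 16, 11, 20), (14, 2, 33, 26, 22, 2, 20), (14, 2, 33, 26, 9, 10, 20), (2, 34, 37, 5, 11, 24, 16), (2, 34, 37, 5, 11, 24, 22), (2, 34, 37, 5, 11, 24, 37), (2, 34, 37, 5, 23, 6, 16), (2, 34, 37, 5, 23, 6, 22), (2, 34, 37, 5, 23, 6, 37), (2, 34, 37, 5, 32, 14, 16), (2, 34, 37, 5, 32, 14, 22), (2, 34, 37, 5, 32, 14, 37), (23, 2, 21, 35, 16, 11, 20), (23, 2, 21, 35, 22, 2, 20), (23, 2, 21, 35, 9, 10, 20), (3, 34, 15, 12, 11, 24, 16), (3, 34, 15, 12, 11, 24, 22), (3, 34, 15, 12, 11, 24, 37), (3, 34, 15, 12, 23, 6, 16), (3, 34, 15, 12, 23, 6, 22), (3, 34, 15, 12, 23, 6, 37), (3, 34, 15, 12, 32, 14, 16), (3, 34, 15, 12, 32, 14, 22), (3, 34, 15, 12, 32, 14, 37), (35, 15, 9, 33, 21, 17, 31), (35, 15, 9, 33, 21, 17, 36), (35, 15, 9, 33, 35, 20, 31), (35, 15, 9, 33, 35, 20, 36), (35, 15, 9, 33, 38, 35, 31), (35, 15, 9, 33, 38, 35, 36), (39, 15, 28, 12, 21, 17, 31), (39, 15, 28, 12, 21, 17, 36), (39, 15, 28, 12, 35, 20, 31), (39, 15, 28, 12, 35, 20, 36), (39, 15, 28, 12, 38, 35, 31), (39, 15, 28, 12, 38, 35, 36), (7, 34, 21, 37, 11, 24, 16), (7, 34, 21, 37, 11, 24, 22), (7, 34, 21, 37, 11, 24, 37), (7, 34, 21, 37, 23, 6, 16), (7, 34, 21, 37, 23, 6, 22), (7, 34, 21, 37, 23, 6, 37), (7, 34, 21, 37, 32, 14, 16), (7, 34, 21, 37, 32, 14, 22), (7, 34, 21, 37, 32, 14, 37), (8, 15, 3, 13, 21, 17, 31), (8, 15, 3, 13, 21, 17, 36), (8, 15, 3, 13, 35, 20, 31), (8, 15, 3, 13, 35, 20, 36), (8, 15, 3, 13, 38, 35, 31), (8, 15, 3, 13, 38, 35, 36)}
π_{G, B, D, F, E, C} gives {(11, 15, 34, 16, 12, 3), (11, 15, 34, 22, 12, 3), (11, 15, 34, 37, 12, 3), (11, 19, 34, 16, 16, 11), (11, 19, 34, 22, 16, 11), (11, 19, 34, 37, 16, 11), (11, 21, 34, 16, 37, 7), (11, 21, 34, 22, 37, 7), (11, 21, 34, 37, 37, 7), (11, 37, 34, 16, 5, 2), (11, 37, 34, 22, 5, 2), (11, 37, 34, 37, 5, 2), (16, 21, 2, 20, 35, 23), (16, 33, 2, 20, 26, 14), (21, 28, 15, 31, 12, 39), (21, 28, 15, 36, 12, 39), (21, 3, 15, 31, 13, 8), (21, 3, 15, 36, 13, 8), (21, 9, 15, 31, 33, 35), (21, 9, 15, 36, 33, 35), (22, 21, 2, 20, 35, 23), (22, 33, 2, 20, 26, 14), (23, 15, 34, 16, 12, 3), (23, 15, 34, 22, 12, 3), (23, 15, 34, 37, 12, 3), (23, 19, 34, 16, 16, 11), (23, 19, 34, 22, 16, 11), (23, 19, 34, 37, 16, 11), (23, 21, 34, 16, 37, 7), (23, 21, 34, 22, 37, 7), (23, 21, 34, 37, 37, 7), (23, 37, 34, 16, 5, 2), (23, 37, 34, 22, 5, 2), (23, 37, 34, 37, 5, 2), (32, 15, 34, 16, 12, 3), (32, 15, 34, 22, 12, 3), (32, 15, 34, 37, 12, 3), (32, 19, 34, 16, 16, 11), (32, 19, 34, 22, 16, 11), (32, 19, 34, 37, 16, 11), (32, 21, 34, 16, 37, 7), (32, 21, 34, 22, 37, 7), (32, 21, 34, 37, 37, 7), (32, 37, 34, 16, 5, 2), (32, 37, 34, 22, 5, 2), (32, 37, 34, 37, 5, 2), (35, 28, 15, 31, 12, 39), (35, 28, 15, 36, 12, 39), (35, 3, 15, 31, 13, 8), (35, 3, 15, 36, 13, 8), (35, 9, 15, 31, 33, 35), (35, 9, 15, 36, 33, 35), (38, 28, 15, 31, 12, 39), (38, 28, 15, 36, 12, 39), (38, 3, 15, 31, 13, 8), (38, 3, 15, 36, 13, 8), (38, 9, 15, 31, 33, 35), (38, 9, 15, 36, 33, 35), (9, 21, 2, 20, 35, 23), (9, 33, 2, 20, 26, 14)}.
Selection G = 23: {(23, 15, 34, 16, 12, 3), (23, 15, 34, 22, 12, 3), (23, 15, 34, 37, 12, 3), (23, 19, 34, 16, 16, 11), (23, 19, 34, 22, 16, 11), (23, 19, 34, 37, 16, 11), (23, 21, 34, 16, 37, 7), (23, 21, 34, 22, 37, 7), (23, 21, 34, 37, 37, 7), (23, 37, 34, 16, 5, 2), (23, 37, 34, 22, 5, 2), (23, 37, 34, 37, 5, 2)}
π_{D, F, E} gives {(34, 16, 12), (34, 16, 16), (34, 16, 37), (34, 16, 5), (34, 22, 12), (34, 22, 16), (34, 22, 37), (34, 22, 5), (34, 37, 12), (34, 37, 16), (34, 37, 37), (34, 37, 5)}.

{(34, 16, 12), (34, 16, 16), (34, 16, 37), (34, 16, 5), (34, 22, 12), (34, 22, 16), (34, 22, 37), (34, 22, 5), (34, 37, 12), (34, 37, 16), (34, 37, 37), (34, 37, 5)}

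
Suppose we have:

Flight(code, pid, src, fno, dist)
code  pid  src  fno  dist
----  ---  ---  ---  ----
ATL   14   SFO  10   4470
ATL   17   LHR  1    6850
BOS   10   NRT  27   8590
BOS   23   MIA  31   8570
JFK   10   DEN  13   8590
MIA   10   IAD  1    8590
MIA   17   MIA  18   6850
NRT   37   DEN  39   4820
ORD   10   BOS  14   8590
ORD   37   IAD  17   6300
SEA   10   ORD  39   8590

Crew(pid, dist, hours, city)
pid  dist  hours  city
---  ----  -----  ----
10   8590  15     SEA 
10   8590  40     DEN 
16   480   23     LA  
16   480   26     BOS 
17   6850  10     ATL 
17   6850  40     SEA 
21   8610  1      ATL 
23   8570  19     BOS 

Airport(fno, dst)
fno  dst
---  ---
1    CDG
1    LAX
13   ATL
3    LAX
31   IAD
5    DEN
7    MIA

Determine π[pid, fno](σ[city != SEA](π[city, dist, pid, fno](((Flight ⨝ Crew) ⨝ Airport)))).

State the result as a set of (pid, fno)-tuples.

{(10, 1), (10, 13), (17, 1), (23, 31)}

Joining Flight and Crew on pid, dist yields {(ATL, 17, LHR, 1, 6850, 10, ATL), (ATL, 17, LHR, 1, 6850, 40, SEA), (BOS, 10, NRT, 27, 8590, 15, SEA), (BOS, 10, NRT, 27, 8590, 40, DEN), (BOS, 23, MIA, 31, 8570, 19, BOS), (JFK, 10, DEN, 13, 8590, 15, SEA), (JFK, 10, DEN, 13, 8590, 40, DEN), (MIA, 10, IAD, 1, 8590, 15, SEA), (MIA, 10, IAD, 1, 8590, 40, DEN), (MIA, 17, MIA, 18, 6850, 10, ATL), (MIA, 17, MIA, 18, 6850, 40, SEA), (ORD, 10, BOS, 14, 8590, 15, SEA), (ORD, 10, BOS, 14, 8590, 40, DEN), (SEA, 10, ORD, 39, 8590, 15, SEA), (SEA, 10, ORD, 39, 8590, 40, DEN)}.
Joining (Flight ⨝ Crew) and Airport on fno yields {(ATL, 17, LHR, 1, 6850, 10, ATL, CDG), (ATL, 17, LHR, 1, 6850, 10, ATL, LAX), (ATL, 17, LHR, 1, 6850, 40, SEA, CDG), (ATL, 17, LHR, 1, 6850, 40, SEA, LAX), (BOS, 23, MIA, 31, 8570, 19, BOS, IAD), (JFK, 10, DEN, 13, 8590, 15, SEA, ATL), (JFK, 10, DEN, 13, 8590, 40, DEN, ATL), (MIA, 10, IAD, 1, 8590, 15, SEA, CDG), (MIA, 10, IAD, 1, 8590, 15, SEA, LAX), (MIA, 10, IAD, 1, 8590, 40, DEN, CDG), (MIA, 10, IAD, 1, 8590, 40, DEN, LAX)}.
Projecting to city, dist, pid, fno (4 duplicate(s) eliminated): {(ATL, 6850, 17, 1), (BOS, 8570, 23, 31), (DEN, 8590, 10, 1), (DEN, 8590, 10, 13), (SEA, 6850, 17, 1), (SEA, 8590, 10, 1), (SEA, 8590, 10, 13)}
Apply σ_{city != SEA}; surviving tuples: {(ATL, 6850, 17, 1), (BOS, 8570, 23, 31), (DEN, 8590, 10, 1), (DEN, 8590, 10, 13)}
Projecting to pid, fno: {(10, 1), (10, 13), (17, 1), (23, 31)}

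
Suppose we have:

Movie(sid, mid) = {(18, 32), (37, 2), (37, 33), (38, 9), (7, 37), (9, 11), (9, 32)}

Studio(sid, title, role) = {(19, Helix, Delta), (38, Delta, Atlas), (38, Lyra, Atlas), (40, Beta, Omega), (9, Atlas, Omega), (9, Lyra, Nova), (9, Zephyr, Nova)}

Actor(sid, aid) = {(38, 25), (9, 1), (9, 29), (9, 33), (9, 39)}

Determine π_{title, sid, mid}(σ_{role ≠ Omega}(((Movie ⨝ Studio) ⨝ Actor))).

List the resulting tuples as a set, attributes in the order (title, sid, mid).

Movie ⋈ Studio (natural join on sid): {(38, 9, Delta, Atlas), (38, 9, Lyra, Atlas), (9, 11, Atlas, Omega), (9, 11, Lyra, Nova), (9, 11, Zephyr, Nova), (9, 32, Atlas, Omega), (9, 32, Lyra, Nova), (9, 32, Zephyr, Nova)}
(Movie ⨝ Studio) ⋈ Actor (natural join on sid): {(38, 9, Delta, Atlas, 25), (38, 9, Lyra, Atlas, 25), (9, 11, Atlas, Omega, 1), (9, 11, Atlas, Omega, 29), (9, 11, Atlas, Omega, 33), (9, 11, Atlas, Omega, 39), (9, 11, Lyra, Nova, 1), (9, 11, Lyra, Nova, 29), (9, 11, Lyra, Nova, 33), (9, 11, Lyra, Nova, 39), (9, 11, Zephyr, Nova, 1), (9, 11, Zephyr, Nova, 29), (9, 11, Zephyr, Nova, 33), (9, 11, Zephyr, Nova, 39), (9, 32, Atlas, Omega, 1), (9, 32, Atlas, Omega, 29), (9, 32, Atlas, Omega, 33), (9, 32, Atlas, Omega, 39), (9, 32, Lyra, Nova, 1), (9, 32, Lyra, Nova, 29), (9, 32, Lyra, Nova, 33), (9, 32, Lyra, Nova, 39), (9, 32, Zephyr, Nova, 1), (9, 32, Zephyr, Nova, 29), (9, 32, Zephyr, Nova, 33), (9, 32, Zephyr, Nova, 39)}
σ[role ≠ Omega]: keep tuples satisfying role ≠ Omega → {(38, 9, Delta, Atlas, 25), (38, 9, Lyra, Atlas, 25), (9, 11, Lyra, Nova, 1), (9, 11, Lyra, Nova, 29), (9, 11, Lyra, Nova, 33), (9, 11, Lyra, Nova, 39), (9, 11, Zephyr, Nova, 1), (9, 11, Zephyr, Nova, 29), (9, 11, Zephyr, Nova, 33), (9, 11, Zephyr, Nova, 39), (9, 32, Lyra, Nova, 1), (9, 32, Lyra, Nova, 29), (9, 32, Lyra, Nova, 33), (9, 32, Lyra, Nova, 39), (9, 32, Zephyr, Nova, 1), (9, 32, Zephyr, Nova, 29), (9, 32, Zephyr, Nova, 33), (9, 32, Zephyr, Nova, 39)}
Projecting to title, sid, mid (12 duplicate(s) eliminated): {(Delta, 38, 9), (Lyra, 38, 9), (Lyra, 9, 11), (Lyra, 9, 32), (Zephyr, 9, 11), (Zephyr, 9, 32)}

{(Delta, 38, 9), (Lyra, 38, 9), (Lyra, 9, 11), (Lyra, 9, 32), (Zephyr, 9, 11), (Zephyr, 9, 32)}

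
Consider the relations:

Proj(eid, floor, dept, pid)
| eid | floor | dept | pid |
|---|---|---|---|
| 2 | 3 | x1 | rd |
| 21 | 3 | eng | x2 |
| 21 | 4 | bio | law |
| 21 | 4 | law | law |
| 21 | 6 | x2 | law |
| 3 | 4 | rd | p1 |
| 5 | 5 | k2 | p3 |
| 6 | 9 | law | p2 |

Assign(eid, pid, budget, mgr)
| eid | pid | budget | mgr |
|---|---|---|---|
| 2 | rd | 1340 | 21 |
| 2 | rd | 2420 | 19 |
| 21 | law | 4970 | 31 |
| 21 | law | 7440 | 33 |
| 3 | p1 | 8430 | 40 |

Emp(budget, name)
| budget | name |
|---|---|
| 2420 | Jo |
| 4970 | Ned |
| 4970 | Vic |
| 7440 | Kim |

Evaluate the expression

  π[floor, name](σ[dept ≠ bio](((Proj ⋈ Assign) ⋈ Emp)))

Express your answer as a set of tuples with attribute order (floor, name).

{(3, Jo), (4, Kim), (4, Ned), (4, Vic), (6, Kim), (6, Ned), (6, Vic)}

Natural join on eid, pid: {(2, 3, x1, rd, 1340, 21), (2, 3, x1, rd, 2420, 19), (21, 4, bio, law, 4970, 31), (21, 4, bio, law, 7440, 33), (21, 4, law, law, 4970, 31), (21, 4, law, law, 7440, 33), (21, 6, x2, law, 4970, 31), (21, 6, x2, law, 7440, 33), (3, 4, rd, p1, 8430, 40)}
Natural join on budget: {(2, 3, x1, rd, 2420, 19, Jo), (21, 4, bio, law, 4970, 31, Ned), (21, 4, bio, law, 4970, 31, Vic), (21, 4, bio, law, 7440, 33, Kim), (21, 4, law, law, 4970, 31, Ned), (21, 4, law, law, 4970, 31, Vic), (21, 4, law, law, 7440, 33, Kim), (21, 6, x2, law, 4970, 31, Ned), (21, 6, x2, law, 4970, 31, Vic), (21, 6, x2, law, 7440, 33, Kim)}
Apply σ_{dept ≠ bio}; surviving tuples: {(2, 3, x1, rd, 2420, 19, Jo), (21, 4, law, law, 4970, 31, Ned), (21, 4, law, law, 4970, 31, Vic), (21, 4, law, law, 7440, 33, Kim), (21, 6, x2, law, 4970, 31, Ned), (21, 6, x2, law, 4970, 31, Vic), (21, 6, x2, law, 7440, 33, Kim)}
Keep only column(s) floor, name: {(3, Jo), (4, Kim), (4, Ned), (4, Vic), (6, Kim), (6, Ned), (6, Vic)}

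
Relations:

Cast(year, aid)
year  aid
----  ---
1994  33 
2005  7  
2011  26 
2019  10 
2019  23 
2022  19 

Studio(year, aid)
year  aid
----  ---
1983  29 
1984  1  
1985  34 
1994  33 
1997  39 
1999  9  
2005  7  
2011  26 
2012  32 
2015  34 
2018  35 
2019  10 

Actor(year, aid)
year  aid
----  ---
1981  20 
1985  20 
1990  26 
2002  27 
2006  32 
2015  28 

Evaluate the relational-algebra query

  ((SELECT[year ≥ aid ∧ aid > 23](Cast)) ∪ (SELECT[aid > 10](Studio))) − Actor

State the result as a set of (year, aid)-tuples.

{(1983, 29), (1985, 34), (1994, 33), (1997, 39), (2011, 26), (2012, 32), (2015, 34), (2018, 35)}

Filtering on year ≥ aid ∧ aid > 23 leaves {(1994, 33), (2011, 26)}.
Filtering on aid > 10 leaves {(1983, 29), (1985, 34), (1994, 33), (1997, 39), (2011, 26), (2012, 32), (2015, 34), (2018, 35)}.
Union: {(1994, 33), (2011, 26)} with {(1983, 29), (1985, 34), (1994, 33), (1997, 39), (2011, 26), (2012, 32), (2015, 34), (2018, 35)} → {(1983, 29), (1985, 34), (1994, 33), (1997, 39), (2011, 26), (2012, 32), (2015, 34), (2018, 35)}
Difference: {(1983, 29), (1985, 34), (1994, 33), (1997, 39), (2011, 26), (2012, 32), (2015, 34), (2018, 35)} with {(1981, 20), (1985, 20), (1990, 26), (2002, 27), (2006, 32), (2015, 28)} → {(1983, 29), (1985, 34), (1994, 33), (1997, 39), (2011, 26), (2012, 32), (2015, 34), (2018, 35)}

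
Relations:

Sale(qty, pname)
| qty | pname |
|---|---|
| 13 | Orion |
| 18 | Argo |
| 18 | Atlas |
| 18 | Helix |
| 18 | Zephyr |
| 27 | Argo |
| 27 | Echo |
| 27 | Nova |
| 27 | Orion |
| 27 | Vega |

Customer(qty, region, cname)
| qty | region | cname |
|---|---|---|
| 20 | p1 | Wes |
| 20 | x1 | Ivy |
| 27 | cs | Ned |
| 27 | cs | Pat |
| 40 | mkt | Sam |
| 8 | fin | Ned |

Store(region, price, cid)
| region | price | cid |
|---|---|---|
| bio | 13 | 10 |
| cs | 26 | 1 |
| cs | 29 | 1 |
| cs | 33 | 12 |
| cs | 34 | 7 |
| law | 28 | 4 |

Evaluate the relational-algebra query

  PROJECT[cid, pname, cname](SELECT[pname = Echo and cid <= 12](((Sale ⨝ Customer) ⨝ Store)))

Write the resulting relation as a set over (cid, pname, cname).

{(1, Echo, Ned), (1, Echo, Pat), (12, Echo, Ned), (12, Echo, Pat), (7, Echo, Ned), (7, Echo, Pat)}

Natural join on qty: {(27, Argo, cs, Ned), (27, Argo, cs, Pat), (27, Echo, cs, Ned), (27, Echo, cs, Pat), (27, Nova, cs, Ned), (27, Nova, cs, Pat), (27, Orion, cs, Ned), (27, Orion, cs, Pat), (27, Vega, cs, Ned), (27, Vega, cs, Pat)}
Natural join on region: {(27, Argo, cs, Ned, 26, 1), (27, Argo, cs, Ned, 29, 1), (27, Argo, cs, Ned, 33, 12), (27, Argo, cs, Ned, 34, 7), (27, Argo, cs, Pat, 26, 1), (27, Argo, cs, Pat, 29, 1), (27, Argo, cs, Pat, 33, 12), (27, Argo, cs, Pat, 34, 7), (27, Echo, cs, Ned, 26, 1), (27, Echo, cs, Ned, 29, 1), (27, Echo, cs, Ned, 33, 12), (27, Echo, cs, Ned, 34, 7), (27, Echo, cs, Pat, 26, 1), (27, Echo, cs, Pat, 29, 1), (27, Echo, cs, Pat, 33, 12), (27, Echo, cs, Pat, 34, 7), (27, Nova, cs, Ned, 26, 1), (27, Nova, cs, Ned, 29, 1), (27, Nova, cs, Ned, 33, 12), (27, Nova, cs, Ned, 34, 7), (27, Nova, cs, Pat, 26, 1), (27, Nova, cs, Pat, 29, 1), (27, Nova, cs, Pat, 33, 12), (27, Nova, cs, Pat, 34, 7), (27, Orion, cs, Ned, 26, 1), (27, Orion, cs, Ned, 29, 1), (27, Orion, cs, Ned, 33, 12), (27, Orion, cs, Ned, 34, 7), (27, Orion, cs, Pat, 26, 1), (27, Orion, cs, Pat, 29, 1), (27, Orion, cs, Pat, 33, 12), (27, Orion, cs, Pat, 34, 7), (27, Vega, cs, Ned, 26, 1), (27, Vega, cs, Ned, 29, 1), (27, Vega, cs, Ned, 33, 12), (27, Vega, cs, Ned, 34, 7), (27, Vega, cs, Pat, 26, 1), (27, Vega, cs, Pat, 29, 1), (27, Vega, cs, Pat, 33, 12), (27, Vega, cs, Pat, 34, 7)}
Filtering on pname = Echo and cid <= 12 leaves {(27, Echo, cs, Ned, 26, 1), (27, Echo, cs, Ned, 29, 1), (27, Echo, cs, Ned, 33, 12), (27, Echo, cs, Ned, 34, 7), (27, Echo, cs, Pat, 26, 1), (27, Echo, cs, Pat, 29, 1), (27, Echo, cs, Pat, 33, 12), (27, Echo, cs, Pat, 34, 7)}.
π_{cid, pname, cname} gives {(1, Echo, Ned), (1, Echo, Pat), (12, Echo, Ned), (12, Echo, Pat), (7, Echo, Ned), (7, Echo, Pat)} (2 duplicate(s) eliminated).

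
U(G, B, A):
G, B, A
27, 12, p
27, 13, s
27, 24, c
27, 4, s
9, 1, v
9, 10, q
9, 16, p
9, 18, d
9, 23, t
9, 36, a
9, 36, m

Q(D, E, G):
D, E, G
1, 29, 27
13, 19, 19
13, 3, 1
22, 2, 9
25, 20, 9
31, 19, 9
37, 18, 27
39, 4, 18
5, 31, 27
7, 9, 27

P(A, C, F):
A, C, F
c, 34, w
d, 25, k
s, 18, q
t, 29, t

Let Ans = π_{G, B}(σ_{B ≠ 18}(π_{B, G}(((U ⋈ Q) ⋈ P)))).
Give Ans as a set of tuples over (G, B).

{(27, 13), (27, 24), (27, 4), (9, 23)}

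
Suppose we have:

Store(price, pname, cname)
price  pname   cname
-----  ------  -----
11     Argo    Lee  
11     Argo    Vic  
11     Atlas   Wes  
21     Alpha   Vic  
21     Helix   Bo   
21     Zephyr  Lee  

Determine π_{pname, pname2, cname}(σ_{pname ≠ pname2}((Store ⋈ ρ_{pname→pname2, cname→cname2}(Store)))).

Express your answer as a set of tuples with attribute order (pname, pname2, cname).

{(Alpha, Helix, Vic), (Alpha, Zephyr, Vic), (Argo, Atlas, Lee), (Argo, Atlas, Vic), (Atlas, Argo, Wes), (Helix, Alpha, Bo), (Helix, Zephyr, Bo), (Zephyr, Alpha, Lee), (Zephyr, Helix, Lee)}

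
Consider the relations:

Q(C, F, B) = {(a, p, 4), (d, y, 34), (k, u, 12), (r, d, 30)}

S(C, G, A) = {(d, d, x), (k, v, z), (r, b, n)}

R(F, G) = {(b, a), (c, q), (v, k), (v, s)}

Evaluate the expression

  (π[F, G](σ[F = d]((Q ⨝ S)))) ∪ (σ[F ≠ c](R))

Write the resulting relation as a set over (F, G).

{(b, a), (d, b), (v, k), (v, s)}

Q ⋈ S (natural join on C): {(d, y, 34, d, x), (k, u, 12, v, z), (r, d, 30, b, n)}
σ[F = d]: keep tuples satisfying F = d → {(r, d, 30, b, n)}
Projecting to F, G: {(d, b)}
σ[F ≠ c]: keep tuples satisfying F ≠ c → {(b, a), (v, k), (v, s)}
Set union of the two operands is {(b, a), (d, b), (v, k), (v, s)}.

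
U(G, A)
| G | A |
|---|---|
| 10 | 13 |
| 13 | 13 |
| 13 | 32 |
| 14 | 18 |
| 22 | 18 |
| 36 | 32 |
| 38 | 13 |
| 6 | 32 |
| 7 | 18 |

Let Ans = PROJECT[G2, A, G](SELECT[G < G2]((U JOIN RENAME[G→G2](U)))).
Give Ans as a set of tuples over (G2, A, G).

ρ[G→G2]: schema becomes (G2, A); tuples unchanged.
U ⋈ RENAME[G→G2](U) (natural join on A): {(10, 13, 10), (10, 13, 13), (10, 13, 38), (13, 13, 10), (13, 13, 13), (13, 13, 38), (13, 32, 13), (13, 32, 36), (13, 32, 6), (14, 18, 14), (14, 18, 22), (14, 18, 7), (22, 18, 14), (22, 18, 22), (22, 18, 7), (36, 32, 13), (36, 32, 36), (36, 32, 6), (38, 13, 10), (38, 13, 13), (38, 13, 38), (6, 32, 13), (6, 32, 36), (6, 32, 6), (7, 18, 14), (7, 18, 22), (7, 18, 7)}
Apply σ_{G < G2}; surviving tuples: {(10, 13, 13), (10, 13, 38), (13, 13, 38), (13, 32, 36), (14, 18, 22), (6, 32, 13), (6, 32, 36), (7, 18, 14), (7, 18, 22)}
Keep only column(s) G2, A, G: {(13, 13, 10), (13, 32, 6), (14, 18, 7), (22, 18, 14), (22, 18, 7), (36, 32, 13), (36, 32, 6), (38, 13, 10), (38, 13, 13)}

{(13, 13, 10), (13, 32, 6), (14, 18, 7), (22, 18, 14), (22, 18, 7), (36, 32, 13), (36, 32, 6), (38, 13, 10), (38, 13, 13)}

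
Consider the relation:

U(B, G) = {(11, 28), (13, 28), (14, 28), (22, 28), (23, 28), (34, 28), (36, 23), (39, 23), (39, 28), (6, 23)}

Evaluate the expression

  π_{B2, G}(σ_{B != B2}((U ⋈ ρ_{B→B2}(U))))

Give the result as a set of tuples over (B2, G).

{(11, 28), (13, 28), (14, 28), (22, 28), (23, 28), (34, 28), (36, 23), (39, 23), (39, 28), (6, 23)}

ρ[B→B2]: schema becomes (B2, G); tuples unchanged.
Natural join on G: {(11, 28, 11), (11, 28, 13), (11, 28, 14), (11, 28, 22), (11, 28, 23), (11, 28, 34), (11, 28, 39), (13, 28, 11), (13, 28, 13), (13, 28, 14), (13, 28, 22), (13, 28, 23), (13, 28, 34), (13, 28, 39), (14, 28, 11), (14, 28, 13), (14, 28, 14), (14, 28, 22), (14, 28, 23), (14, 28, 34), (14, 28, 39), (22, 28, 11), (22, 28, 13), (22, 28, 14), (22, 28, 22), (22, 28, 23), (22, 28, 34), (22, 28, 39), (23, 28, 11), (23, 28, 13), (23, 28, 14), (23, 28, 22), (23, 28, 23), (23, 28, 34), (23, 28, 39), (34, 28, 11), (34, 28, 13), (34, 28, 14), (34, 28, 22), (34, 28, 23), (34, 28, 34), (34, 28, 39), (36, 23, 36), (36, 23, 39), (36, 23, 6), (39, 23, 36), (39, 23, 39), (39, 23, 6), (39, 28, 11), (39, 28, 13), (39, 28, 14), (39, 28, 22), (39, 28, 23), (39, 28, 34), (39, 28, 39), (6, 23, 36), (6, 23, 39), (6, 23, 6)}
Selection B != B2: {(11, 28, 13), (11, 28, 14), (11, 28, 22), (11, 28, 23), (11, 28, 34), (11, 28, 39), (13, 28, 11), (13, 28, 14), (13, 28, 22), (13, 28, 23), (13, 28, 34), (13, 28, 39), (14, 28, 11), (14, 28, 13), (14, 28, 22), (14, 28, 23), (14, 28, 34), (14, 28, 39), (22, 28, 11), (22, 28, 13), (22, 28, 14), (22, 28, 23), (22, 28, 34), (22, 28, 39), (23, 28, 11), (23, 28, 13), (23, 28, 14), (23, 28, 22), (23, 28, 34), (23, 28, 39), (34, 28, 11), (34, 28, 13), (34, 28, 14), (34, 28, 22), (34, 28, 23), (34, 28, 39), (36, 23, 39), (36, 23, 6), (39, 23, 36), (39, 23, 6), (39, 28, 11), (39, 28, 13), (39, 28, 14), (39, 28, 22), (39, 28, 23), (39, 28, 34), (6, 23, 36), (6, 23, 39)}
Projecting to B2, G (38 duplicate(s) eliminated): {(11, 28), (13, 28), (14, 28), (22, 28), (23, 28), (34, 28), (36, 23), (39, 23), (39, 28), (6, 23)}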